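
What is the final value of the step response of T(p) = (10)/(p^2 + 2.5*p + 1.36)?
FVT: lim_{t→∞} y(t) = lim_{p→0} p*Y(p) where Y(p) = T(p)/p.
= lim_{p→0} T(p) = T(0) = num(0)/den(0) = 10/1.36 = 7.353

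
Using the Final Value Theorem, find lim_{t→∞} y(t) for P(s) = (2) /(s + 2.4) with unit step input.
FVT: lim_{t→∞} y(t) = lim_{s→0} s*Y(s) where Y(s) = P(s)/s.
= lim_{s→0} P(s) = P(0) = num(0)/den(0) = 2/2.4 = 0.8333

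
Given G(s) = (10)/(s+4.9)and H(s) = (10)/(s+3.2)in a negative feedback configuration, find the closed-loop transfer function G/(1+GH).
Closed-loop T = G/(1+GH).
Numerator: G_num * H_den = 10*s + 32.
Denominator: G_den * H_den + G_num * H_num = (s^2 + 8.1*s + 15.68) + (100) = s^2 + 8.1*s + 115.68.
T(s) = (10*s + 32)/(s^2 + 8.1*s + 115.68)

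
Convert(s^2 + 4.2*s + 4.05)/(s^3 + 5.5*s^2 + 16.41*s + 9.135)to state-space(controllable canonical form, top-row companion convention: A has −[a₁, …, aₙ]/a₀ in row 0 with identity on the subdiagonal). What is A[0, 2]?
Reachable canonical form for den = s^3 + 5.5*s^2 + 16.41*s + 9.135: top row of A = -[a₁,a₂,...,aₙ]/a₀, ones on the subdiagonal, zeros elsewhere.
A = [[-5.5, -16.41, -9.135], [1, 0, 0], [0, 1, 0]].
A[0,2] = -9.135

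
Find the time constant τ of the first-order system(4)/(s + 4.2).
First-order system: τ = -1/pole. Pole = -4.2. τ = -1/(-4.2) = 0.2381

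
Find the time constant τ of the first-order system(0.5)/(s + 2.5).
First-order system: τ = -1/pole. Pole = -2.5. τ = -1/(-2.5) = 0.4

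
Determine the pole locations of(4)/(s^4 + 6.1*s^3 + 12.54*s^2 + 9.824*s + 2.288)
Set denominator = 0: s^4 + 6.1*s^3 + 12.54*s^2 + 9.824*s + 2.288 = (s + 2)(s + 0.4)(s + 1.1)(s + 2.6) = 0 → Poles: -0.4, -1.1, -2, -2.6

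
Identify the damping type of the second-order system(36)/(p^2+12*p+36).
Standard form: ωn²/(p²+2ζωn·p+ωn²) gives ωn=6, ζ=1.
Critically damped (ζ = 1)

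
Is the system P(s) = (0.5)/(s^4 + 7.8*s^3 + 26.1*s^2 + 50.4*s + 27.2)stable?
Denominator: s^4 + 7.8*s^3 + 26.1*s^2 + 50.4*s + 27.2 = (s + 0.8)(s + 4)(s^2 + 3*s + 8.5). Poles: -0.8, -1.5 + 2.5j, -1.5 - 2.5j, -4. All Re(p)<0: Yes (stable)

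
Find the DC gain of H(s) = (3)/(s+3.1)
DC gain = H(0) = num(0)/den(0) = 3/3.1 = 0.9677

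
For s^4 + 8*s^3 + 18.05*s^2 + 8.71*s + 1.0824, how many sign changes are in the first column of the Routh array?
Routh array:
s^4: [1, 18.05, 1.0824]; s^3: [8, 8.71]; s^2: [16.96125, 1.0824]; s^1: [8.19947]; s^0: [1.0824]
First column: [1, 8, 16.96125, 8.19947, 1.0824]. Sign changes = 0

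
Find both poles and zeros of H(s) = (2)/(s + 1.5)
Set denominator = 0: s + 1.5 = 0 → Poles: -1.5
Numerator is a nonzero constant (2) → Zeros: none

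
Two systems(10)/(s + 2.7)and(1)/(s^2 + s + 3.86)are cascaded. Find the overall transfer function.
Series: H = H₁ · H₂ = (n₁·n₂)/(d₁·d₂).
Num: n₁·n₂ = 10. Den: d₁·d₂ = s^3 + 3.7*s^2 + 6.56*s + 10.422.
H(s) = (10)/(s^3 + 3.7*s^2 + 6.56*s + 10.422)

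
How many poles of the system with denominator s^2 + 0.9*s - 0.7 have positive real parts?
s^2 + 0.9*s - 0.7 = (s - 0.5)(s + 1.4). Poles: -1.4, 0.5. RHP poles (Re>0): 1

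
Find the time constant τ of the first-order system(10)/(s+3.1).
First-order system: τ = -1/pole. Pole = -3.1. τ = -1/(-3.1) = 0.3226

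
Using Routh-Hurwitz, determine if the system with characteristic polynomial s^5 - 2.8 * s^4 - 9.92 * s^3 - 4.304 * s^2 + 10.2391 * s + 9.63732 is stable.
Routh array:
s^5: [1, -9.92, 10.2391]; s^4: [-2.8, -4.304, 9.63732]; s^3: [-11.4571, 13.681]; s^2: [-7.64749, 9.63732]; s^1: [-0.757228]; s^0: [9.63732]
First column: [1, -2.8, -11.4571, -7.64749, -0.757228, 9.63732]. Sign changes = 2.
No, unstable (2 RHP root(s))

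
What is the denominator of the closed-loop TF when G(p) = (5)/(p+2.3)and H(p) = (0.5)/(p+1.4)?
Characteristic poly = G_den * H_den + G_num * H_num = (p^2 + 3.7*p + 3.22) + (2.5) = p^2 + 3.7*p + 5.72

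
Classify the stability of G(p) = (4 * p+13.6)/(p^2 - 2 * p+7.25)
Denominator: p^2 - 2*p + 7.25. Poles: 1 + 2.5j, 1 - 2.5j. Unstable (2 pole(s) in RHP)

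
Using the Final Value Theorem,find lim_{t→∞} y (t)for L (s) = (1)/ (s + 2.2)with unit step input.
FVT: lim_{t→∞} y(t) = lim_{s→0} s*Y(s) where Y(s) = L(s)/s.
= lim_{s→0} L(s) = L(0) = num(0)/den(0) = 1/2.2 = 0.4545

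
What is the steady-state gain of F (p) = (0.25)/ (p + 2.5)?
DC gain = F(0) = num(0)/den(0) = 0.25/2.5 = 0.1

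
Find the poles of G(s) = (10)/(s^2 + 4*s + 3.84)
Set denominator = 0: s^2 + 4*s + 3.84 = (s + 2.4)(s + 1.6) = 0 → Poles: -1.6, -2.4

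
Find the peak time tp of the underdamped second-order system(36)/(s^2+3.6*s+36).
Standard form: ωn²/(s²+2ζωn·s+ωn²) → ωn = 6, ζ = 0.3.
ωd = ωn·√(1-ζ²) = 6·√(1-0.3²) = 5.724.
tp = π/ωd = π/5.724 = 0.5489 s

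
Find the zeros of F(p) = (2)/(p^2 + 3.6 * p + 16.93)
Numerator is a nonzero constant (2) → Zeros: none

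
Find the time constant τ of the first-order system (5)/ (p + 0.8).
First-order system: τ = -1/pole. Pole = -0.8. τ = -1/(-0.8) = 1.25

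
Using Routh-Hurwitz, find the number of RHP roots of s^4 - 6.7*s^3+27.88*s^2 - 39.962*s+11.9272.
Routh array:
s^4: [1, 27.88, 11.9272]; s^3: [-6.7, -39.962]; s^2: [21.9155, 11.9272]; s^1: [-36.3156]; s^0: [11.9272]
First column: [1, -6.7, 21.9155, -36.3156, 11.9272]. Sign changes = RHP roots = 4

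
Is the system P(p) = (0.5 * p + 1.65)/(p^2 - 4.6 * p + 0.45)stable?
Denominator: p^2 - 4.6*p + 0.45 = (p - 4.5)(p - 0.1). Poles: 0.1, 4.5. All Re(p)<0: No (unstable)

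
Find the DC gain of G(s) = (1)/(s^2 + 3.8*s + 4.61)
DC gain = G(0) = num(0)/den(0) = 1/4.61 = 0.2169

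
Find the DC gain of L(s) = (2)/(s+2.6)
DC gain = L(0) = num(0)/den(0) = 2/2.6 = 0.7692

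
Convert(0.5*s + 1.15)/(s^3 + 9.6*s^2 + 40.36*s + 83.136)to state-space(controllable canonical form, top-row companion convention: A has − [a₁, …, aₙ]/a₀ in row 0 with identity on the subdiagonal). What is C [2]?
Reachable canonical form: C = numerator coefficients (right-aligned, zero-padded to length n).
num = 0.5*s + 1.15, C = [[0, 0.5, 1.15]].
C[2] = 1.15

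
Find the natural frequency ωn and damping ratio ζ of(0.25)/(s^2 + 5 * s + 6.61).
Underdamped: complex pole -2.5 + 0.6j. ωn = |pole| = 2.571, ζ = -Re(pole)/ωn = 0.9724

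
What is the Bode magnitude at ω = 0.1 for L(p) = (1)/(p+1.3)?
Substitute p = j*0.1: L(j0.1) = 0.764706 - 0.0588235j.
|L(j0.1)| = sqrt(Re² + Im²) = 0.767.
20*log₁₀(0.767) = -2.30 dB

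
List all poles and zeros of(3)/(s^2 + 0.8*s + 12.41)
Set denominator = 0: s^2 + 0.8*s + 12.41 = 0 → Poles: -0.4 + 3.5j, -0.4 - 3.5j
Numerator is a nonzero constant (3) → Zeros: none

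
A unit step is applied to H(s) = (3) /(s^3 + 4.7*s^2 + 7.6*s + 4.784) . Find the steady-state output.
FVT: lim_{t→∞} y(t) = lim_{s→0} s*Y(s) where Y(s) = H(s)/s.
= lim_{s→0} H(s) = H(0) = num(0)/den(0) = 3/4.784 = 0.6271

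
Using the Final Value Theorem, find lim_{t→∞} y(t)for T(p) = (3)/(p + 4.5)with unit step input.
FVT: lim_{t→∞} y(t) = lim_{p→0} p*Y(p) where Y(p) = T(p)/p.
= lim_{p→0} T(p) = T(0) = num(0)/den(0) = 3/4.5 = 0.6667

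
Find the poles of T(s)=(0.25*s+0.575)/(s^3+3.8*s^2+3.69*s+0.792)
Set denominator = 0: s^3 + 3.8*s^2 + 3.69*s + 0.792 = (s + 1.1)(s + 2.4)(s + 0.3) = 0 → Poles: -0.3, -1.1, -2.4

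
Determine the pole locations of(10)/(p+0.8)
Set denominator = 0: p + 0.8 = 0 → Poles: -0.8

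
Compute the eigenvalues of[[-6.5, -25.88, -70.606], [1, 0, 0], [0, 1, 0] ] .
Eigenvalues solve det(λI - A) = 0.
Characteristic polynomial: λ^3 + 6.5*λ^2 + 25.88*λ + 70.606 = 0.
Factor: (λ + 4.3)(λ^2 + 2.2*λ + 16.42) = 0.
Roots: -1.1 + 3.9j, -1.1 - 3.9j, -4.3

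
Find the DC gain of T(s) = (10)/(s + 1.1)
DC gain = T(0) = num(0)/den(0) = 10/1.1 = 9.091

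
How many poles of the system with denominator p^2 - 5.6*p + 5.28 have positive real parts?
p^2 - 5.6*p + 5.28 = (p - 4.4)(p - 1.2). Poles: 1.2, 4.4. RHP poles (Re>0): 2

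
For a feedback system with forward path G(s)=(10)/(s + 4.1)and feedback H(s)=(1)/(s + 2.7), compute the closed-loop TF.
Closed-loop T = G/(1+GH).
Numerator: G_num * H_den = 10*s + 27.
Denominator: G_den * H_den + G_num * H_num = (s^2 + 6.8*s + 11.07) + (10) = s^2 + 6.8*s + 21.07.
T(s) = (10*s + 27)/(s^2 + 6.8*s + 21.07)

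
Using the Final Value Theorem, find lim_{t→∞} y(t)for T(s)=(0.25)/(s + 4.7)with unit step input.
FVT: lim_{t→∞} y(t) = lim_{s→0} s*Y(s) where Y(s) = T(s)/s.
= lim_{s→0} T(s) = T(0) = num(0)/den(0) = 0.25/4.7 = 0.05319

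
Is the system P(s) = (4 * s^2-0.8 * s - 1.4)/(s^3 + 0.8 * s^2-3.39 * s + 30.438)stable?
Denominator: s^3 + 0.8*s^2 - 3.39*s + 30.438 = (s + 3.8)(s^2 - 3*s + 8.01). Poles: -3.8, 1.5 + 2.4j, 1.5 - 2.4j. All Re(p)<0: No (unstable)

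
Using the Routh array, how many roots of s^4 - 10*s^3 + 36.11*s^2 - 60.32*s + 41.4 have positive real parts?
Routh array:
s^4: [1, 36.11, 41.4]; s^3: [-10, -60.32]; s^2: [30.078, 41.4]; s^1: [-46.5558]; s^0: [41.4]
First column: [1, -10, 30.078, -46.5558, 41.4]. Sign changes = RHP roots = 4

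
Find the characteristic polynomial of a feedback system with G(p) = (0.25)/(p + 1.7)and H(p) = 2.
Characteristic poly = G_den * H_den + G_num * H_num = (p + 1.7) + (0.5) = p + 2.2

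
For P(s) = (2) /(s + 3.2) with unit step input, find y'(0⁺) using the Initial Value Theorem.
IVT: y'(0⁺) = lim_{s→∞} s²·Y(s) = lim_{s→∞} s·P(s).
deg(num) = 0, deg(den) = 1, relative degree = 1, so s·P(s) → (leading num)/(leading den) = 2/1 = 2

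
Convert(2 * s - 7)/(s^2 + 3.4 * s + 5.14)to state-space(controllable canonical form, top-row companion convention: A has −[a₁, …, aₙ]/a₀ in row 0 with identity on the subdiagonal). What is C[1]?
Reachable canonical form: C = numerator coefficients (right-aligned, zero-padded to length n).
num = 2*s - 7, C = [[2, -7]].
C[1] = -7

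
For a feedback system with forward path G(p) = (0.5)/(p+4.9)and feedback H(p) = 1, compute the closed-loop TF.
Closed-loop T = G/(1+GH).
Numerator: G_num * H_den = 0.5.
Denominator: G_den * H_den + G_num * H_num = (p + 4.9) + (0.5) = p + 5.4.
T(p) = (0.5)/(p + 5.4)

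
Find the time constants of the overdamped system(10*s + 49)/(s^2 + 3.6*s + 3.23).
Overdamped: real poles at -1.7, -1.9. τ = -1/pole → τ₁ = 0.5882, τ₂ = 0.5263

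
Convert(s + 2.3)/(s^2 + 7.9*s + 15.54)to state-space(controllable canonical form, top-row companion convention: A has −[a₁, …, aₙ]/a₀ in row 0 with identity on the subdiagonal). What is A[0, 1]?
Reachable canonical form for den = s^2 + 7.9*s + 15.54: top row of A = -[a₁,a₂,...,aₙ]/a₀, ones on the subdiagonal, zeros elsewhere.
A = [[-7.9, -15.54], [1, 0]].
A[0,1] = -15.54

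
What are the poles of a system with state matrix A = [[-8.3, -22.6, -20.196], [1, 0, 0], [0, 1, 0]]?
Eigenvalues solve det(λI - A) = 0.
Characteristic polynomial: λ^3 + 8.3*λ^2 + 22.6*λ + 20.196 = 0.
Factor: (λ + 2.2)(λ + 3.4)(λ + 2.7) = 0.
Roots: -2.2, -2.7, -3.4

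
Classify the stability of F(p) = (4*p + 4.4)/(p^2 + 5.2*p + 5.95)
Denominator: p^2 + 5.2*p + 5.95 = (p + 3.5)(p + 1.7). Poles: -1.7, -3.5. Stable (all poles in LHP)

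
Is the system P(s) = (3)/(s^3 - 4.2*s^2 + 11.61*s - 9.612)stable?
Denominator: s^3 - 4.2*s^2 + 11.61*s - 9.612 = (s - 1.2)(s^2 - 3*s + 8.01). Poles: 1.2, 1.5 + 2.4j, 1.5 - 2.4j. All Re(p)<0: No (unstable)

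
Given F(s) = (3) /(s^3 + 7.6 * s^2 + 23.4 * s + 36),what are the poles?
Set denominator = 0: s^3 + 7.6*s^2 + 23.4*s + 36 = (s + 4)(s^2 + 3.6*s + 9) = 0 → Poles: -1.8 + 2.4j, -1.8 - 2.4j, -4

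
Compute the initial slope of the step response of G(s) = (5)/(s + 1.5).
IVT: y'(0⁺) = lim_{s→∞} s²·Y(s) = lim_{s→∞} s·G(s).
deg(num) = 0, deg(den) = 1, relative degree = 1, so s·G(s) → (leading num)/(leading den) = 5/1 = 5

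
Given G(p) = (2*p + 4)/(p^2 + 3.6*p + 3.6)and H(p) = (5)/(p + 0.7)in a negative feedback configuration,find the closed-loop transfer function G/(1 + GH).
Closed-loop T = G/(1+GH).
Numerator: G_num * H_den = 2*p^2 + 5.4*p + 2.8.
Denominator: G_den * H_den + G_num * H_num = (p^3 + 4.3*p^2 + 6.12*p + 2.52) + (10*p + 20) = p^3 + 4.3*p^2 + 16.12*p + 22.52.
T(p) = (2*p^2 + 5.4*p + 2.8)/(p^3 + 4.3*p^2 + 16.12*p + 22.52)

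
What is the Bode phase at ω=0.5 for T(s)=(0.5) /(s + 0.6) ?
Substitute s = j*0.5: T(j0.5) = 0.491803 - 0.409836j.
∠T(j0.5) = atan2(Im, Re) = atan2(-0.409836, 0.491803) = -39.81°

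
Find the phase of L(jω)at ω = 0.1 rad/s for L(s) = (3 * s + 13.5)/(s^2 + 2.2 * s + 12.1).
Substitute s = j*0.1: L(j0.1) = 1.11671 + 0.00449334j.
∠L(j0.1) = atan2(Im, Re) = atan2(0.00449334, 1.11671) = 0.23°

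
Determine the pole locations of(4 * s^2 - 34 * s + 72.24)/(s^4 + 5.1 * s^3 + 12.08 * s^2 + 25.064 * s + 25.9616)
Set denominator = 0: s^4 + 5.1*s^3 + 12.08*s^2 + 25.064*s + 25.9616 = (s + 1.9)(s + 2.8)(s^2 + 0.4*s + 4.88) = 0 → Poles: -0.2 + 2.2j, -0.2 - 2.2j, -1.9, -2.8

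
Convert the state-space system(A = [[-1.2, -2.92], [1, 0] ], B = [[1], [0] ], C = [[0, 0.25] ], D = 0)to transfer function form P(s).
P(s) = C(sI - A)⁻¹B + D.
Characteristic polynomial det(sI - A) = s^2 + 1.2*s + 2.92.
Numerator from C·adj(sI-A)·B + D·det(sI-A) = 0.25.
P(s) = (0.25)/(s^2 + 1.2*s + 2.92)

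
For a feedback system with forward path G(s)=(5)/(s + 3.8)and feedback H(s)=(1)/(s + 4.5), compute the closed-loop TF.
Closed-loop T = G/(1+GH).
Numerator: G_num * H_den = 5*s + 22.5.
Denominator: G_den * H_den + G_num * H_num = (s^2 + 8.3*s + 17.1) + (5) = s^2 + 8.3*s + 22.1.
T(s) = (5*s + 22.5)/(s^2 + 8.3*s + 22.1)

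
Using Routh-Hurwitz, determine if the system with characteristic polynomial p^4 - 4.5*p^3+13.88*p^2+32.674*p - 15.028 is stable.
Routh array:
p^4: [1, 13.88, -15.028]; p^3: [-4.5, 32.674]; p^2: [21.1409, -15.028]; p^1: [29.4752]; p^0: [-15.028]
First column: [1, -4.5, 21.1409, 29.4752, -15.028]. Sign changes = 3.
No, unstable (3 RHP root(s))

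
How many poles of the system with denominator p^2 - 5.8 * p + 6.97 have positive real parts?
p^2 - 5.8*p + 6.97 = (p - 1.7)(p - 4.1). Poles: 1.7, 4.1. RHP poles (Re>0): 2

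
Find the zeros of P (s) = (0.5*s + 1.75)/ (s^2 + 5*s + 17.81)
Set numerator = 0: 0.5*s + 1.75 = 0 → Zeros: -3.5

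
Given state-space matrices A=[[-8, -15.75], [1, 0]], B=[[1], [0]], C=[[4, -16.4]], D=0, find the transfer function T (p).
T(p) = C(pI - A)⁻¹B + D.
Characteristic polynomial det(pI - A) = p^2 + 8*p + 15.75.
Numerator from C·adj(pI-A)·B + D·det(pI-A) = 4*p - 16.4.
T(p) = (4*p - 16.4)/(p^2 + 8*p + 15.75)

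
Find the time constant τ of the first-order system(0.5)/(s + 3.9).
First-order system: τ = -1/pole. Pole = -3.9. τ = -1/(-3.9) = 0.2564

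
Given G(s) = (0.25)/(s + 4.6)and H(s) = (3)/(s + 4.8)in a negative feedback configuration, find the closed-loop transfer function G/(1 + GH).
Closed-loop T = G/(1+GH).
Numerator: G_num * H_den = 0.25*s + 1.2.
Denominator: G_den * H_den + G_num * H_num = (s^2 + 9.4*s + 22.08) + (0.75) = s^2 + 9.4*s + 22.83.
T(s) = (0.25*s + 1.2)/(s^2 + 9.4*s + 22.83)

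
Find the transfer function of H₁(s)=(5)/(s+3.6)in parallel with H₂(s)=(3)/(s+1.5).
Parallel: H = H₁ + H₂ = (n₁·d₂ + n₂·d₁)/(d₁·d₂).
n₁·d₂ = 5*s + 7.5. n₂·d₁ = 3*s + 10.8. Sum = 8*s + 18.3. d₁·d₂ = s^2 + 5.1*s + 5.4.
H(s) = (8*s + 18.3)/(s^2 + 5.1*s + 5.4)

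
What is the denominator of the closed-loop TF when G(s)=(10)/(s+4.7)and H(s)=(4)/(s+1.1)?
Characteristic poly = G_den * H_den + G_num * H_num = (s^2 + 5.8*s + 5.17) + (40) = s^2 + 5.8*s + 45.17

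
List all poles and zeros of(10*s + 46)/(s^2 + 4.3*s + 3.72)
Set denominator = 0: s^2 + 4.3*s + 3.72 = (s + 3.1)(s + 1.2) = 0 → Poles: -1.2, -3.1
Set numerator = 0: 10*s + 46 = 0 → Zeros: -4.6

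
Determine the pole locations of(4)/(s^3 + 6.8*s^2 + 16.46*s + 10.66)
Set denominator = 0: s^3 + 6.8*s^2 + 16.46*s + 10.66 = (s + 1)(s^2 + 5.8*s + 10.66) = 0 → Poles: -1, -2.9 + 1.5j, -2.9 - 1.5j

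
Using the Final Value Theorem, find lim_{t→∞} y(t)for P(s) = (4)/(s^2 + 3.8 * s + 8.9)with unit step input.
FVT: lim_{t→∞} y(t) = lim_{s→0} s*Y(s) where Y(s) = P(s)/s.
= lim_{s→0} P(s) = P(0) = num(0)/den(0) = 4/8.9 = 0.4494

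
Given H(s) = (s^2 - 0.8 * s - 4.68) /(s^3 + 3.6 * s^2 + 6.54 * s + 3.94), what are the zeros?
Set numerator = 0: s^2 - 0.8*s - 4.68 = (s + 1.8)(s - 2.6) = 0 → Zeros: -1.8, 2.6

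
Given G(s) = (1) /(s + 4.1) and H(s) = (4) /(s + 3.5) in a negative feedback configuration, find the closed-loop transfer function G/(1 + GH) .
Closed-loop T = G/(1+GH).
Numerator: G_num * H_den = s + 3.5.
Denominator: G_den * H_den + G_num * H_num = (s^2 + 7.6*s + 14.35) + (4) = s^2 + 7.6*s + 18.35.
T(s) = (s + 3.5)/(s^2 + 7.6*s + 18.35)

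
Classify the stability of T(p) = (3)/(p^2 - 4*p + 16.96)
Denominator: p^2 - 4*p + 16.96. Poles: 2 + 3.6j, 2 - 3.6j. Unstable (2 pole(s) in RHP)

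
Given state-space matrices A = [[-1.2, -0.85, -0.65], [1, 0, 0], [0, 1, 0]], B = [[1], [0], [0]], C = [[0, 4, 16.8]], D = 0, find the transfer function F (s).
F(s) = C(sI - A)⁻¹B + D.
Characteristic polynomial det(sI - A) = s^3 + 1.2*s^2 + 0.85*s + 0.65.
Numerator from C·adj(sI-A)·B + D·det(sI-A) = 4*s + 16.8.
F(s) = (4*s + 16.8)/(s^3 + 1.2*s^2 + 0.85*s + 0.65)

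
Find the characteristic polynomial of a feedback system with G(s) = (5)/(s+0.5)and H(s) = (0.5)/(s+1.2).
Characteristic poly = G_den * H_den + G_num * H_num = (s^2 + 1.7*s + 0.6) + (2.5) = s^2 + 1.7*s + 3.1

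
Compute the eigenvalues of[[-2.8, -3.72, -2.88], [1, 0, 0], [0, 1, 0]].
Eigenvalues solve det(λI - A) = 0.
Characteristic polynomial: λ^3 + 2.8*λ^2 + 3.72*λ + 2.88 = 0.
Factor: (λ + 1.6)(λ^2 + 1.2*λ + 1.8) = 0.
Roots: -0.6 + 1.2j, -0.6 - 1.2j, -1.6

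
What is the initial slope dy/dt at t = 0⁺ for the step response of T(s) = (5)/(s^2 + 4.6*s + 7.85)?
IVT: y'(0⁺) = lim_{s→∞} s²·Y(s) = lim_{s→∞} s·T(s).
deg(num) = 0, deg(den) = 2, relative degree = 2 ≥ 2, so s·T(s) → 0. Initial slope = 0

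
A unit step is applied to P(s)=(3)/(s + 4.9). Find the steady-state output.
FVT: lim_{t→∞} y(t) = lim_{s→0} s*Y(s) where Y(s) = P(s)/s.
= lim_{s→0} P(s) = P(0) = num(0)/den(0) = 3/4.9 = 0.6122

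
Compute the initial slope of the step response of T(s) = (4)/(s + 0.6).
IVT: y'(0⁺) = lim_{s→∞} s²·Y(s) = lim_{s→∞} s·T(s).
deg(num) = 0, deg(den) = 1, relative degree = 1, so s·T(s) → (leading num)/(leading den) = 4/1 = 4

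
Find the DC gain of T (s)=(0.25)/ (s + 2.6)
DC gain = T(0) = num(0)/den(0) = 0.25/2.6 = 0.09615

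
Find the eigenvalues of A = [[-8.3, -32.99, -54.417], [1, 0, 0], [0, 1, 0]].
Eigenvalues solve det(λI - A) = 0.
Characteristic polynomial: λ^3 + 8.3*λ^2 + 32.99*λ + 54.417 = 0.
Factor: (λ + 3.3)(λ^2 + 5*λ + 16.49) = 0.
Roots: -2.5 + 3.2j, -2.5 - 3.2j, -3.3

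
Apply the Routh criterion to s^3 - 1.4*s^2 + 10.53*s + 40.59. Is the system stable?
Routh array:
s^3: [1, 10.53]; s^2: [-1.4, 40.59]; s^1: [39.5229]; s^0: [40.59]
First column: [1, -1.4, 39.5229, 40.59]. Sign changes = 2.
No, unstable (2 RHP root(s))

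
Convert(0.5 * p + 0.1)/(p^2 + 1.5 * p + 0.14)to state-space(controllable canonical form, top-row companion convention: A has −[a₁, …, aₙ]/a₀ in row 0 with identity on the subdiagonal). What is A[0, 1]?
Reachable canonical form for den = p^2 + 1.5*p + 0.14: top row of A = -[a₁,a₂,...,aₙ]/a₀, ones on the subdiagonal, zeros elsewhere.
A = [[-1.5, -0.14], [1, 0]].
A[0,1] = -0.14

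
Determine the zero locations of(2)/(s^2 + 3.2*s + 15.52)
Numerator is a nonzero constant (2) → Zeros: none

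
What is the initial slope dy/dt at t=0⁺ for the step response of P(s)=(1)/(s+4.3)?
IVT: y'(0⁺) = lim_{s→∞} s²·Y(s) = lim_{s→∞} s·P(s).
deg(num) = 0, deg(den) = 1, relative degree = 1, so s·P(s) → (leading num)/(leading den) = 1/1 = 1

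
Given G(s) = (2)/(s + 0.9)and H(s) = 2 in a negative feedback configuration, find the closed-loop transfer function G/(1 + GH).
Closed-loop T = G/(1+GH).
Numerator: G_num * H_den = 2.
Denominator: G_den * H_den + G_num * H_num = (s + 0.9) + (4) = s + 4.9.
T(s) = (2)/(s + 4.9)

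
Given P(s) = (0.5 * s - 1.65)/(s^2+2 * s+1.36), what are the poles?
Set denominator = 0: s^2 + 2*s + 1.36 = 0 → Poles: -1 + 0.6j, -1 - 0.6j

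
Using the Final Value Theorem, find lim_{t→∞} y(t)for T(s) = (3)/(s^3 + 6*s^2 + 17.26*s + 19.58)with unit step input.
FVT: lim_{t→∞} y(t) = lim_{s→0} s*Y(s) where Y(s) = T(s)/s.
= lim_{s→0} T(s) = T(0) = num(0)/den(0) = 3/19.58 = 0.1532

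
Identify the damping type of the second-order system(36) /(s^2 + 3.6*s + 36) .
Standard form: ωn²/(s²+2ζωn·s+ωn²) gives ωn=6, ζ=0.3.
Underdamped (ζ = 0.3 < 1)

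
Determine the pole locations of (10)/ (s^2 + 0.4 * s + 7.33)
Set denominator = 0: s^2 + 0.4*s + 7.33 = 0 → Poles: -0.2 + 2.7j, -0.2 - 2.7j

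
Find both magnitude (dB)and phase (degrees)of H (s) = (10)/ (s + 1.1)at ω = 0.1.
Substitute s = j*0.1: H(j0.1) = 9.01639 - 0.819672j.
|H| = 20*log₁₀(sqrt(Re²+Im²)) = 19.14 dB.
∠H = atan2(Im, Re) = -5.19°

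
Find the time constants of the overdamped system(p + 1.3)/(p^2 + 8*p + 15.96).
Overdamped: real poles at -4.2, -3.8. τ = -1/pole → τ₁ = 0.2381, τ₂ = 0.2632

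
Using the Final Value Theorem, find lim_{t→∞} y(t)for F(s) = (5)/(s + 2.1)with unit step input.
FVT: lim_{t→∞} y(t) = lim_{s→0} s*Y(s) where Y(s) = F(s)/s.
= lim_{s→0} F(s) = F(0) = num(0)/den(0) = 5/2.1 = 2.381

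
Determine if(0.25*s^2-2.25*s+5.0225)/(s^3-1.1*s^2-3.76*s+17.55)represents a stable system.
Denominator: s^3 - 1.1*s^2 - 3.76*s + 17.55 = (s + 2.7)(s^2 - 3.8*s + 6.5). Poles: -2.7, 1.9 + 1.7j, 1.9 - 1.7j. All Re(p)<0: No (unstable)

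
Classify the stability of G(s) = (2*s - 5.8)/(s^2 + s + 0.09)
Denominator: s^2 + s + 0.09 = (s + 0.1)(s + 0.9). Poles: -0.1, -0.9. Stable (all poles in LHP)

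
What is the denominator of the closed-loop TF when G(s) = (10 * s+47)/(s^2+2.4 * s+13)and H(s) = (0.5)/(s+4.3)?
Characteristic poly = G_den * H_den + G_num * H_num = (s^3 + 6.7*s^2 + 23.32*s + 55.9) + (5*s + 23.5) = s^3 + 6.7*s^2 + 28.32*s + 79.4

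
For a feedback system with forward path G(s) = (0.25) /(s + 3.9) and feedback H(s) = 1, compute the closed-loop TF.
Closed-loop T = G/(1+GH).
Numerator: G_num * H_den = 0.25.
Denominator: G_den * H_den + G_num * H_num = (s + 3.9) + (0.25) = s + 4.15.
T(s) = (0.25)/(s + 4.15)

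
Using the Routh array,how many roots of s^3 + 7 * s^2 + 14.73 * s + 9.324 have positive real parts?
Routh array:
s^3: [1, 14.73]; s^2: [7, 9.324]; s^1: [13.398]; s^0: [9.324]
First column: [1, 7, 13.398, 9.324]. Sign changes = RHP roots = 0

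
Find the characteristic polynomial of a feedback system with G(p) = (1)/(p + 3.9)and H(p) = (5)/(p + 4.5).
Characteristic poly = G_den * H_den + G_num * H_num = (p^2 + 8.4*p + 17.55) + (5) = p^2 + 8.4*p + 22.55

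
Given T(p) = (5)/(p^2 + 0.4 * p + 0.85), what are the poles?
Set denominator = 0: p^2 + 0.4*p + 0.85 = 0 → Poles: -0.2 + 0.9j, -0.2 - 0.9j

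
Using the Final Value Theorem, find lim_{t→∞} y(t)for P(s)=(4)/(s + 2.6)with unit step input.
FVT: lim_{t→∞} y(t) = lim_{s→0} s*Y(s) where Y(s) = P(s)/s.
= lim_{s→0} P(s) = P(0) = num(0)/den(0) = 4/2.6 = 1.538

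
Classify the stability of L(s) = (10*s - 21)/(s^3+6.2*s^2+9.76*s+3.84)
Denominator: s^3 + 6.2*s^2 + 9.76*s + 3.84 = (s + 4)(s + 0.6)(s + 1.6). Poles: -0.6, -1.6, -4. Stable (all poles in LHP)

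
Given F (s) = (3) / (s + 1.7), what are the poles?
Set denominator = 0: s + 1.7 = 0 → Poles: -1.7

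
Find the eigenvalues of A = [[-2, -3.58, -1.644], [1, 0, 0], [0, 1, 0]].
Eigenvalues solve det(λI - A) = 0.
Characteristic polynomial: λ^3 + 2*λ^2 + 3.58*λ + 1.644 = 0.
Factor: (λ + 0.6)(λ^2 + 1.4*λ + 2.74) = 0.
Roots: -0.6, -0.7 + 1.5j, -0.7 - 1.5j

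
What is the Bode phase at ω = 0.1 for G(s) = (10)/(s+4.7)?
Substitute s = j*0.1: G(j0.1) = 2.1267 - 0.0452489j.
∠G(j0.1) = atan2(Im, Re) = atan2(-0.0452489, 2.1267) = -1.22°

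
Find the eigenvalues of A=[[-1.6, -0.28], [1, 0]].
Eigenvalues solve det(λI - A) = 0.
Characteristic polynomial: λ^2 + 1.6*λ + 0.28 = 0.
Factor: (λ + 0.2)(λ + 1.4) = 0.
Roots: -0.2, -1.4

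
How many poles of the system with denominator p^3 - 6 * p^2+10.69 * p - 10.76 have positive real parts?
p^3 - 6*p^2 + 10.69*p - 10.76 = (p - 4)(p^2 - 2*p + 2.69). Poles: 1 + 1.3j, 1 - 1.3j, 4. RHP poles (Re>0): 3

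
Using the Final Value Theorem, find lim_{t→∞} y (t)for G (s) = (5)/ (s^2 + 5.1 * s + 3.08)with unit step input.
FVT: lim_{t→∞} y(t) = lim_{s→0} s*Y(s) where Y(s) = G(s)/s.
= lim_{s→0} G(s) = G(0) = num(0)/den(0) = 5/3.08 = 1.623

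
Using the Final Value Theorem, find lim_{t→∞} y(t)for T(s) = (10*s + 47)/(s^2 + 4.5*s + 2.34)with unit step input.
FVT: lim_{t→∞} y(t) = lim_{s→0} s*Y(s) where Y(s) = T(s)/s.
= lim_{s→0} T(s) = T(0) = num(0)/den(0) = 47/2.34 = 20.09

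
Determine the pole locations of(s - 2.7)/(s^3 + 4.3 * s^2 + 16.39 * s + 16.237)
Set denominator = 0: s^3 + 4.3*s^2 + 16.39*s + 16.237 = (s + 1.3)(s^2 + 3*s + 12.49) = 0 → Poles: -1.3, -1.5 + 3.2j, -1.5 - 3.2j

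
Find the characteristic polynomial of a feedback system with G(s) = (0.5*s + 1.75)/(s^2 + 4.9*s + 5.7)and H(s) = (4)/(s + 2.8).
Characteristic poly = G_den * H_den + G_num * H_num = (s^3 + 7.7*s^2 + 19.42*s + 15.96) + (2*s + 7) = s^3 + 7.7*s^2 + 21.42*s + 22.96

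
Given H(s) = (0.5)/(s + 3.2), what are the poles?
Set denominator = 0: s + 3.2 = 0 → Poles: -3.2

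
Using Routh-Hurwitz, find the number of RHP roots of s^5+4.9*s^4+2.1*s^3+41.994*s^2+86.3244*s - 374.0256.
Routh array:
s^5: [1, 2.1, 86.3244]; s^4: [4.9, 41.994, -374.0256]; s^3: [-6.4702, 162.656]; s^2: [165.176, -374.0256]; s^1: [148.005]; s^0: [-374.0256]
First column: [1, 4.9, -6.4702, 165.176, 148.005, -374.0256]. Sign changes = RHP roots = 3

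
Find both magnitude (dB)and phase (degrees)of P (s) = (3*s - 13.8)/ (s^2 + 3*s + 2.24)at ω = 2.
Substitute s = j*2: P(j2) = 1.54199 + 1.84768j.
|P| = 20*log₁₀(sqrt(Re²+Im²)) = 7.63 dB.
∠P = atan2(Im, Re) = 50.15°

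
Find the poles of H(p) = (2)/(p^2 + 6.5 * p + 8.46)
Set denominator = 0: p^2 + 6.5*p + 8.46 = (p + 4.7)(p + 1.8) = 0 → Poles: -1.8, -4.7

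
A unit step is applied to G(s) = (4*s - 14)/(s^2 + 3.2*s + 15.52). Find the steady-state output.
FVT: lim_{t→∞} y(t) = lim_{s→0} s*Y(s) where Y(s) = G(s)/s.
= lim_{s→0} G(s) = G(0) = num(0)/den(0) = -14/15.52 = -0.9021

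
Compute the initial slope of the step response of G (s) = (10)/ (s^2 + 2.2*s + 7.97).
IVT: y'(0⁺) = lim_{s→∞} s²·Y(s) = lim_{s→∞} s·G(s).
deg(num) = 0, deg(den) = 2, relative degree = 2 ≥ 2, so s·G(s) → 0. Initial slope = 0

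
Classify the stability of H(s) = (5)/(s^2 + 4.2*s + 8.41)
Denominator: s^2 + 4.2*s + 8.41. Poles: -2.1 + 2j, -2.1 - 2j. Stable (all poles in LHP)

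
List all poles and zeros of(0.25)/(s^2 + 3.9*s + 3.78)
Set denominator = 0: s^2 + 3.9*s + 3.78 = (s + 2.1)(s + 1.8) = 0 → Poles: -1.8, -2.1
Numerator is a nonzero constant (0.25) → Zeros: none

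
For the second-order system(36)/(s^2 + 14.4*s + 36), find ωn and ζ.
Standard form: ωn²/(s²+2ζωn·s+ωn²).
const=36=ωn² → ωn=6, s coeff=14.4=2ζωn → ζ=1.2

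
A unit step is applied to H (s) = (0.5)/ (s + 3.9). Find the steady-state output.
FVT: lim_{t→∞} y(t) = lim_{s→0} s*Y(s) where Y(s) = H(s)/s.
= lim_{s→0} H(s) = H(0) = num(0)/den(0) = 0.5/3.9 = 0.1282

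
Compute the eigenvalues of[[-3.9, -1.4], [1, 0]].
Eigenvalues solve det(λI - A) = 0.
Characteristic polynomial: λ^2 + 3.9*λ + 1.4 = 0.
Factor: (λ + 3.5)(λ + 0.4) = 0.
Roots: -0.4, -3.5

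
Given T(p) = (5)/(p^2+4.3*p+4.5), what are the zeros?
Numerator is a nonzero constant (5) → Zeros: none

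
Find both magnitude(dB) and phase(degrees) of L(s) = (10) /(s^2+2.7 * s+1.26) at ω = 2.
Substitute s = j*2: L(j2) = -0.747254 - 1.47269j.
|L| = 20*log₁₀(sqrt(Re²+Im²)) = 4.36 dB.
∠L = atan2(Im, Re) = -116.90°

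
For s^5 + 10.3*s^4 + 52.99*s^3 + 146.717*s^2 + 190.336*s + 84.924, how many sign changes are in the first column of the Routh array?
Routh array:
s^5: [1, 52.99, 190.336]; s^4: [10.3, 146.717, 84.924]; s^3: [38.7456, 182.091]; s^2: [98.3106, 84.924]; s^1: [148.621]; s^0: [84.924]
First column: [1, 10.3, 38.7456, 98.3106, 148.621, 84.924]. Sign changes = 0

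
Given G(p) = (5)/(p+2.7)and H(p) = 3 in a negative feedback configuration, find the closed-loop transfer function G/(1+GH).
Closed-loop T = G/(1+GH).
Numerator: G_num * H_den = 5.
Denominator: G_den * H_den + G_num * H_num = (p + 2.7) + (15) = p + 17.7.
T(p) = (5)/(p + 17.7)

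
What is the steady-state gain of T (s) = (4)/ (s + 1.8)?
DC gain = T(0) = num(0)/den(0) = 4/1.8 = 2.222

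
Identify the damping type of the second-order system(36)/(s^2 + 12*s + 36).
Standard form: ωn²/(s²+2ζωn·s+ωn²) gives ωn=6, ζ=1.
Critically damped (ζ = 1)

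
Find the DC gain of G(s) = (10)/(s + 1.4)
DC gain = G(0) = num(0)/den(0) = 10/1.4 = 7.143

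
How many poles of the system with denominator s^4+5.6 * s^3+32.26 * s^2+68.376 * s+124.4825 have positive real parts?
s^4 + 5.6*s^3 + 32.26*s^2 + 68.376*s + 124.4825 = (s^2 + 2.8*s + 7.25)(s^2 + 2.8*s + 17.17). Poles: -1.4 + 2.3j, -1.4 + 3.9j, -1.4 - 2.3j, -1.4 - 3.9j. RHP poles (Re>0): 0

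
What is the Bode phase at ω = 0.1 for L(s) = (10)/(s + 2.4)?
Substitute s = j*0.1: L(j0.1) = 4.15945 - 0.17331j.
∠L(j0.1) = atan2(Im, Re) = atan2(-0.17331, 4.15945) = -2.39°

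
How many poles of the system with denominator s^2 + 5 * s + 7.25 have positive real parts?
Poles: -2.5 + 1j, -2.5 - 1j. RHP poles (Re>0): 0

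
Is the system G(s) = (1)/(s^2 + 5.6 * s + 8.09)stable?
Denominator: s^2 + 5.6*s + 8.09. Poles: -2.8 + 0.5j, -2.8 - 0.5j. All Re(p)<0: Yes (stable)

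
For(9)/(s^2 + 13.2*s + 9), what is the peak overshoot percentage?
Standard form: ωn²/(s²+2ζωn·s+ωn²) → ωn = 3, ζ = 2.2.
ζ ≥ 1, so the response is non-oscillatory: peak overshoot = 0%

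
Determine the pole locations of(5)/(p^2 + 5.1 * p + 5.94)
Set denominator = 0: p^2 + 5.1*p + 5.94 = (p + 3.3)(p + 1.8) = 0 → Poles: -1.8, -3.3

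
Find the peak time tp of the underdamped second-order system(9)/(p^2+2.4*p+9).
Standard form: ωn²/(p²+2ζωn·p+ωn²) → ωn = 3, ζ = 0.4.
ωd = ωn·√(1-ζ²) = 3·√(1-0.4²) = 2.75.
tp = π/ωd = π/2.75 = 1.143 s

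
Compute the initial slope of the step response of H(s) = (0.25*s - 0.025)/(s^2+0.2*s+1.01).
IVT: y'(0⁺) = lim_{s→∞} s²·Y(s) = lim_{s→∞} s·H(s).
deg(num) = 1, deg(den) = 2, relative degree = 1, so s·H(s) → (leading num)/(leading den) = 0.25/1 = 0.25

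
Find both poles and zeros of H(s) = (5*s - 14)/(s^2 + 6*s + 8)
Set denominator = 0: s^2 + 6*s + 8 = (s + 4)(s + 2) = 0 → Poles: -2, -4
Set numerator = 0: 5*s - 14 = 0 → Zeros: 2.8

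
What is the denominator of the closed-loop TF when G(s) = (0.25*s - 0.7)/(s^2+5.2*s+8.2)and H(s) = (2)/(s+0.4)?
Characteristic poly = G_den * H_den + G_num * H_num = (s^3 + 5.6*s^2 + 10.28*s + 3.28) + (0.5*s - 1.4) = s^3 + 5.6*s^2 + 10.78*s + 1.88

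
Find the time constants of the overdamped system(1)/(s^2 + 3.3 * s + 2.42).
Overdamped: real poles at -1.1, -2.2. τ = -1/pole → τ₁ = 0.9091, τ₂ = 0.4545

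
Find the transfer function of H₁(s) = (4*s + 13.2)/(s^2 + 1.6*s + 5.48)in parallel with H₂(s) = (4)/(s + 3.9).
Parallel: H = H₁ + H₂ = (n₁·d₂ + n₂·d₁)/(d₁·d₂).
n₁·d₂ = 4*s^2 + 28.8*s + 51.48. n₂·d₁ = 4*s^2 + 6.4*s + 21.92. Sum = 8*s^2 + 35.2*s + 73.4. d₁·d₂ = s^3 + 5.5*s^2 + 11.72*s + 21.372.
H(s) = (8*s^2 + 35.2*s + 73.4)/(s^3 + 5.5*s^2 + 11.72*s + 21.372)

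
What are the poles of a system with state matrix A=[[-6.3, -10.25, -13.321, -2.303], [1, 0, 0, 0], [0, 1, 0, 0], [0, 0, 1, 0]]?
Eigenvalues solve det(λI - A) = 0.
Characteristic polynomial: λ^4 + 6.3*λ^3 + 10.25*λ^2 + 13.321*λ + 2.303 = 0.
Factor: (λ + 4.7)(λ + 0.2)(λ^2 + 1.4*λ + 2.45) = 0.
Roots: -0.2, -0.7 + 1.4j, -0.7 - 1.4j, -4.7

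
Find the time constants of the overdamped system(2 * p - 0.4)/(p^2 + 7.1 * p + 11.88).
Overdamped: real poles at -4.4, -2.7. τ = -1/pole → τ₁ = 0.2273, τ₂ = 0.3704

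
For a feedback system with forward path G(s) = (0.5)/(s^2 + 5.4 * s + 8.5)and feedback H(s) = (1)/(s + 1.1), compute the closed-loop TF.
Closed-loop T = G/(1+GH).
Numerator: G_num * H_den = 0.5*s + 0.55.
Denominator: G_den * H_den + G_num * H_num = (s^3 + 6.5*s^2 + 14.44*s + 9.35) + (0.5) = s^3 + 6.5*s^2 + 14.44*s + 9.85.
T(s) = (0.5*s + 0.55)/(s^3 + 6.5*s^2 + 14.44*s + 9.85)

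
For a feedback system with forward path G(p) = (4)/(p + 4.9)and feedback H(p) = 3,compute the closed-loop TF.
Closed-loop T = G/(1+GH).
Numerator: G_num * H_den = 4.
Denominator: G_den * H_den + G_num * H_num = (p + 4.9) + (12) = p + 16.9.
T(p) = (4)/(p + 16.9)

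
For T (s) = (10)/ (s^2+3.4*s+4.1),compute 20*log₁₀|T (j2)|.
Substitute s = j*2: T(j2) = 0.0216216 - 1.47027j.
|T(j2)| = sqrt(Re² + Im²) = 1.47.
20*log₁₀(1.47) = 3.35 dB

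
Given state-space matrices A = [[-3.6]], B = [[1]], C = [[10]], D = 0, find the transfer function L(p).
L(p) = C(pI - A)⁻¹B + D.
Characteristic polynomial det(pI - A) = p + 3.6.
Numerator from C·adj(pI-A)·B + D·det(pI-A) = 10.
L(p) = (10)/(p + 3.6)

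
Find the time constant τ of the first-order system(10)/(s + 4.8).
First-order system: τ = -1/pole. Pole = -4.8. τ = -1/(-4.8) = 0.2083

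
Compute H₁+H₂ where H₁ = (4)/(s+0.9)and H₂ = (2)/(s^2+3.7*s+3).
Parallel: H = H₁ + H₂ = (n₁·d₂ + n₂·d₁)/(d₁·d₂).
n₁·d₂ = 4*s^2 + 14.8*s + 12. n₂·d₁ = 2*s + 1.8. Sum = 4*s^2 + 16.8*s + 13.8. d₁·d₂ = s^3 + 4.6*s^2 + 6.33*s + 2.7.
H(s) = (4*s^2 + 16.8*s + 13.8)/(s^3 + 4.6*s^2 + 6.33*s + 2.7)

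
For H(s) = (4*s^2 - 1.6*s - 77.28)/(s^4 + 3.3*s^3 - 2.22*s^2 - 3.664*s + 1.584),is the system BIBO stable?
Denominator: s^4 + 3.3*s^3 - 2.22*s^2 - 3.664*s + 1.584 = (s - 1)(s + 1.1)(s + 3.6)(s - 0.4). Poles: -1.1, -3.6, 0.4, 1. All Re(p)<0: No (unstable)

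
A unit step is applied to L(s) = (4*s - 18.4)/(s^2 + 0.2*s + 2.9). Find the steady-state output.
FVT: lim_{t→∞} y(t) = lim_{s→0} s*Y(s) where Y(s) = L(s)/s.
= lim_{s→0} L(s) = L(0) = num(0)/den(0) = -18.4/2.9 = -6.345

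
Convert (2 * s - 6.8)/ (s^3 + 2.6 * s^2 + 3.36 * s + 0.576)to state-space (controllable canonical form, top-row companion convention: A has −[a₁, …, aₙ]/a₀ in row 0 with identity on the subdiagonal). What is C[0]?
Reachable canonical form: C = numerator coefficients (right-aligned, zero-padded to length n).
num = 2*s - 6.8, C = [[0, 2, -6.8]].
C[0] = 0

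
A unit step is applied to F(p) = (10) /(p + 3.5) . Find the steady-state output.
FVT: lim_{t→∞} y(t) = lim_{p→0} p*Y(p) where Y(p) = F(p)/p.
= lim_{p→0} F(p) = F(0) = num(0)/den(0) = 10/3.5 = 2.857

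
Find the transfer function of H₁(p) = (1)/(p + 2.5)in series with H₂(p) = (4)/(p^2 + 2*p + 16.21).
Series: H = H₁ · H₂ = (n₁·n₂)/(d₁·d₂).
Num: n₁·n₂ = 4. Den: d₁·d₂ = p^3 + 4.5*p^2 + 21.21*p + 40.525.
H(p) = (4)/(p^3 + 4.5*p^2 + 21.21*p + 40.525)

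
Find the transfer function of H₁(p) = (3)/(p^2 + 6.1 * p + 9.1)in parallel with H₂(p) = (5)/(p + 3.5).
Parallel: H = H₁ + H₂ = (n₁·d₂ + n₂·d₁)/(d₁·d₂).
n₁·d₂ = 3*p + 10.5. n₂·d₁ = 5*p^2 + 30.5*p + 45.5. Sum = 5*p^2 + 33.5*p + 56. d₁·d₂ = p^3 + 9.6*p^2 + 30.45*p + 31.85.
H(p) = (5*p^2 + 33.5*p + 56)/(p^3 + 9.6*p^2 + 30.45*p + 31.85)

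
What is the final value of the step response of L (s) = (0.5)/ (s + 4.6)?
FVT: lim_{t→∞} y(t) = lim_{s→0} s*Y(s) where Y(s) = L(s)/s.
= lim_{s→0} L(s) = L(0) = num(0)/den(0) = 0.5/4.6 = 0.1087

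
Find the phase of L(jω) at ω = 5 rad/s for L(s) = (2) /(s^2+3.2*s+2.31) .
Substitute s = j*5: L(j5) = -0.0588711 - 0.0415134j.
∠L(j5) = atan2(Im, Re) = atan2(-0.0415134, -0.0588711) = -144.81°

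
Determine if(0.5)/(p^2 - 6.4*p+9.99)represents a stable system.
Denominator: p^2 - 6.4*p + 9.99 = (p - 2.7)(p - 3.7). Poles: 2.7, 3.7. All Re(p)<0: No (unstable)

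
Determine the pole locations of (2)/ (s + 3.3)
Set denominator = 0: s + 3.3 = 0 → Poles: -3.3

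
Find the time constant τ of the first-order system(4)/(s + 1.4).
First-order system: τ = -1/pole. Pole = -1.4. τ = -1/(-1.4) = 0.7143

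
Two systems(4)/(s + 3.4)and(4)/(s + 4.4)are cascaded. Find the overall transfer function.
Series: H = H₁ · H₂ = (n₁·n₂)/(d₁·d₂).
Num: n₁·n₂ = 16. Den: d₁·d₂ = s^2 + 7.8*s + 14.96.
H(s) = (16)/(s^2 + 7.8*s + 14.96)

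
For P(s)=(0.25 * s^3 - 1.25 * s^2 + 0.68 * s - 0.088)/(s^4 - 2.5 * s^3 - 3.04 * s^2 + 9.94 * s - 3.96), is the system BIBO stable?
Denominator: s^4 - 2.5*s^3 - 3.04*s^2 + 9.94*s - 3.96 = (s - 0.5)(s - 2.2)(s + 2)(s - 1.8). Poles: -2, 0.5, 1.8, 2.2. All Re(p)<0: No (unstable)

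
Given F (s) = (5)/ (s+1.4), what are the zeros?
Numerator is a nonzero constant (5) → Zeros: none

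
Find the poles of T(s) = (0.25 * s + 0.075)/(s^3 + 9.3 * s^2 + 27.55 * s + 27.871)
Set denominator = 0: s^3 + 9.3*s^2 + 27.55*s + 27.871 = (s + 4.7)(s^2 + 4.6*s + 5.93) = 0 → Poles: -2.3 + 0.8j, -2.3 - 0.8j, -4.7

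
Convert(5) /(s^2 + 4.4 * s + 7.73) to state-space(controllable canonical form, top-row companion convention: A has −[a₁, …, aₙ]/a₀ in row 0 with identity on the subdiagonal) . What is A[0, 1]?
Reachable canonical form for den = s^2 + 4.4*s + 7.73: top row of A = -[a₁,a₂,...,aₙ]/a₀, ones on the subdiagonal, zeros elsewhere.
A = [[-4.4, -7.73], [1, 0]].
A[0,1] = -7.73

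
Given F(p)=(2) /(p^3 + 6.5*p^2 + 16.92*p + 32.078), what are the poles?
Set denominator = 0: p^3 + 6.5*p^2 + 16.92*p + 32.078 = (p + 4.3)(p^2 + 2.2*p + 7.46) = 0 → Poles: -1.1 + 2.5j, -1.1 - 2.5j, -4.3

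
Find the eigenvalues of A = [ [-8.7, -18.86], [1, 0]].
Eigenvalues solve det(λI - A) = 0.
Characteristic polynomial: λ^2 + 8.7*λ + 18.86 = 0.
Factor: (λ + 4.1)(λ + 4.6) = 0.
Roots: -4.1, -4.6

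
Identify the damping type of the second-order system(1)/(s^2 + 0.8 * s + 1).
Standard form: ωn²/(s²+2ζωn·s+ωn²) gives ωn=1, ζ=0.4.
Underdamped (ζ = 0.4 < 1)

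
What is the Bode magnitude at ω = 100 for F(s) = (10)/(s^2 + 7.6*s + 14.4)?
Substitute s = j*100: F(j100) = -0.000995674 - 7.57804e-05j.
|F(j100)| = sqrt(Re² + Im²) = 0.0009986.
20*log₁₀(0.0009986) = -60.01 dB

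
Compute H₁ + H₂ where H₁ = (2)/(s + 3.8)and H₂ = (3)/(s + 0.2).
Parallel: H = H₁ + H₂ = (n₁·d₂ + n₂·d₁)/(d₁·d₂).
n₁·d₂ = 2*s + 0.4. n₂·d₁ = 3*s + 11.4. Sum = 5*s + 11.8. d₁·d₂ = s^2 + 4*s + 0.76.
H(s) = (5*s + 11.8)/(s^2 + 4*s + 0.76)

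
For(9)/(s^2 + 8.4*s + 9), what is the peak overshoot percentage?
Standard form: ωn²/(s²+2ζωn·s+ωn²) → ωn = 3, ζ = 1.4.
ζ ≥ 1, so the response is non-oscillatory: peak overshoot = 0%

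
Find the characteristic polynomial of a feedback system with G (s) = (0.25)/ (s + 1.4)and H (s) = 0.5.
Characteristic poly = G_den * H_den + G_num * H_num = (s + 1.4) + (0.125) = s + 1.525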